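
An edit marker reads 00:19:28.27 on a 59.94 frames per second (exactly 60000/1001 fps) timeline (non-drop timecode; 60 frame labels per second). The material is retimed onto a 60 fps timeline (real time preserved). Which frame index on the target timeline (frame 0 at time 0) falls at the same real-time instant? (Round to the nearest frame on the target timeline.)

Source frame index: (0×3600 + 19×60 + 28) × 60 + 27 = 70107.
Real time: 70107 / (60000/1001) = 23392369/20000 s.
Target frame: (23392369/20000) × (60) = 70177107/1000 ≈ 70177.107 → 70177.

frame 70177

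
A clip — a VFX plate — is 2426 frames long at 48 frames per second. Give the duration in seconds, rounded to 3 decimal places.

Running time = 2426 × 1/48 = 1213/24 s ≈ 50.542 s.

50.542 seconds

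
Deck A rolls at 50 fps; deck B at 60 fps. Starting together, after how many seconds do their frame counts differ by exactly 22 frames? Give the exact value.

2.2 seconds

The gap grows by |60 − 50| = 10 frames per second.
Time for a 22-frame gap: 22 ÷ (10) = 2.2 s.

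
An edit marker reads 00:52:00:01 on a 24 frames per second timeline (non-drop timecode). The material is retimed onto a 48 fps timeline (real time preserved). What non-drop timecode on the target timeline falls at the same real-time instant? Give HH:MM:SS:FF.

Source frame index: (0×3600 + 52×60 + 0) × 24 + 1 = 74881.
Real time: 74881 / (24) = 74881/24 s.
Target frame: (74881/24) × (48) = 149762.
At 48 labels/s: frame 149762 → 00:52:00:02.

00:52:00:02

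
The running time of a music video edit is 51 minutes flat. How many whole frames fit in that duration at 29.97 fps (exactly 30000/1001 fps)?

91708 frames

51 min = 3060 s.
Frames = 3060 × 30000/1001 = 91800000/1001 ≈ 91708.2917.
Complete frames: 91708.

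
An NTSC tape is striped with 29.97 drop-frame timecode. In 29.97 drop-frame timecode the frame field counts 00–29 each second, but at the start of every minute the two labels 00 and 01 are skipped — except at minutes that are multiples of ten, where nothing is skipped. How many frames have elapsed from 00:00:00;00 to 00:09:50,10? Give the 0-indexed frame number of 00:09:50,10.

As if non-drop at 30 labels/s: (0 × 3600 + 9 × 60 + 50) × 30 + 10 = 17710.
Minute boundaries passed: 9; those not divisible by 10: 9 − 0 = 9; dropped labels = 2 × 9 = 18.
Actual frame index = 17710 − 18 = 17692.

17692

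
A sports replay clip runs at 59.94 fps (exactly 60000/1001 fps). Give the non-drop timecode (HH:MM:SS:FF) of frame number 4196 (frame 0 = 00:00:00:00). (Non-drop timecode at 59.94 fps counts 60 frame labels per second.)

4196 ÷ 60 = 69 full seconds, remainder 56 frames.
69 s = 0 h 1 min 9 s.
Timecode: 00:01:09:56.

00:01:09:56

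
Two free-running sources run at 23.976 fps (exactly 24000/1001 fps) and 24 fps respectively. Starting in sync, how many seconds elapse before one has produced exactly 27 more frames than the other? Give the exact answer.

The gap grows by |24 − 24000/1001| = 24/1001 frames per second.
Time for a 27-frame gap: 27 ÷ (24/1001) = 1126.125 s.

1126.125 seconds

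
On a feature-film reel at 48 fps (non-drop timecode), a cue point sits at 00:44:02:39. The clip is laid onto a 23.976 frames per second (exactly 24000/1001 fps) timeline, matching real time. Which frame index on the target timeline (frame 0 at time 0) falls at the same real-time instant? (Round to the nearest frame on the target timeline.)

Source frame index: (0×3600 + 44×60 + 2) × 48 + 39 = 126855.
Real time: 126855 / (48) = 42285/16 s.
Target frame: (42285/16) × (24000/1001) = 63427500/1001 ≈ 63364.136 → 63364.

frame 63364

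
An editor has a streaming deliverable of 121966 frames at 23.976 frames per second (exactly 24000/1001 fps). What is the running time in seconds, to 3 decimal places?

Running time = 121966 × 1001/24000 = 61043983/12000 s ≈ 5086.999 s.

5086.999 seconds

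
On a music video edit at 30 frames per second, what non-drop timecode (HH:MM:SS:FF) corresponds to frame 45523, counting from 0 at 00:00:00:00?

45523 ÷ 30 = 1517 full seconds, remainder 13 frames.
1517 s = 0 h 25 min 17 s.
Timecode: 00:25:17:13.

00:25:17:13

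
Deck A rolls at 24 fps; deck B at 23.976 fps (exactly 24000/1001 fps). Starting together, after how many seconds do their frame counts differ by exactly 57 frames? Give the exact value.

The gap grows by |24000/1001 − 24| = 24/1001 frames per second.
Time for a 57-frame gap: 57 ÷ (24/1001) = 2377.375 s.

2377.375 seconds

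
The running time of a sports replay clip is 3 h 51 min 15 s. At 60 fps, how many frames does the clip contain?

832500 frames

3 h 51 min 15 s = 13875 s.
Frames = 13875 × 60 = 832500.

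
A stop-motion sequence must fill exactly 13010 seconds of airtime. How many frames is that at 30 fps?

Frames = 13010 × 30 = 390300.

390300 frames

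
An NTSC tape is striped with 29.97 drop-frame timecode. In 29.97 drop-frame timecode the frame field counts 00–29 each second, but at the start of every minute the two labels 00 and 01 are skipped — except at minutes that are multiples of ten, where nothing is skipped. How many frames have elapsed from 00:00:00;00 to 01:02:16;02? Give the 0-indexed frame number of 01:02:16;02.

Complete 10-minute blocks: 6, each 17982 frames → 107892.
Remaining 2 whole minutes in the current block: 1800 + 1 × 1798 = 3598 frames.
Within the current minute: 16 × 30 + 2 − 2 = 480 (labels ;00/;01 skipped at this minute). Total = 107892 + 3598 + 480 = 111970.

111970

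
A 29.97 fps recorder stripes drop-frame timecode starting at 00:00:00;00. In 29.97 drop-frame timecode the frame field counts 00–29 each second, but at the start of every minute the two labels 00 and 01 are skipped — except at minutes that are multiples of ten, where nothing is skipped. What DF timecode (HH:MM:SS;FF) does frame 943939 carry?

Each 10-minute DF block holds 10 × 60 × 30 − 9 × 2 = 17982 frames. 943939 ÷ 17982 → 52 full blocks, remainder 8875.
Within the partial block the first minute is 1800 frames and each further minute 1798, so 4 further minute boundaries passed. Total skipped labels = 18 × 52 + 2 × 4 = 944.
Non-drop label index = 943939 + 944 = 944883; at 30 labels/s that is 08:44:56:03, i.e. DF 08:44:56;03.

08:44:56;03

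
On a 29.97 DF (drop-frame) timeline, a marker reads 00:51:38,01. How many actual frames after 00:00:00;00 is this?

Complete 10-minute blocks: 5, each 17982 frames → 89910.
Remaining 1 whole minute in the current block: 1800 + 0 × 1798 = 1800 frames.
Within the current minute: 38 × 30 + 1 − 2 = 1139 (labels ;00/;01 skipped at this minute). Total = 89910 + 1800 + 1139 = 92849.

92849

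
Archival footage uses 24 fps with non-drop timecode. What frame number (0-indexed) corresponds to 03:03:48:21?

264693

Total seconds to the label: (3 × 3600 + 3 × 60 + 48) = 11028.
Frame index = 11028 × 24 + 21 = 264693.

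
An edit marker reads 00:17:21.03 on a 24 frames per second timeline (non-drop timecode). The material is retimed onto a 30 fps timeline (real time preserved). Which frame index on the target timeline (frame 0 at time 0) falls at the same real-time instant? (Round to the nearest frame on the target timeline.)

Source frame index: (0×3600 + 17×60 + 21) × 24 + 3 = 24987.
Real time: 24987 / (24) = 8329/8 s.
Target frame: (8329/8) × (30) = 124935/4 ≈ 31233.750 → 31234.

frame 31234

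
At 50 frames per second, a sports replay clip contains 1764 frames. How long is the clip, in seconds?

Running time = 1764 / (50) = 35.28 s.

35.28 seconds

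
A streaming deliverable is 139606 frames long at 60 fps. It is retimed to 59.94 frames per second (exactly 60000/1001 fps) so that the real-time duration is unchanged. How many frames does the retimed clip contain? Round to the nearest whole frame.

139467 frames

Frames at target rate = 139606 × (60000/1001) / (60) = 139606000/1001 ≈ 139466.533.
Nearest whole frame: 139467.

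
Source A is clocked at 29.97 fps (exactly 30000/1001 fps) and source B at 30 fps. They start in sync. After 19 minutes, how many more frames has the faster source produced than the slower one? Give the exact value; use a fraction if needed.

19 min = 1140 s.
A emits 30000/1001 × 1140 = 34200000/1001 frames; B emits 30 × 1140 = 34200.
Difference = 34200/1001 frames (≈ 34.1658); B is ahead of A.

34200/1001 frames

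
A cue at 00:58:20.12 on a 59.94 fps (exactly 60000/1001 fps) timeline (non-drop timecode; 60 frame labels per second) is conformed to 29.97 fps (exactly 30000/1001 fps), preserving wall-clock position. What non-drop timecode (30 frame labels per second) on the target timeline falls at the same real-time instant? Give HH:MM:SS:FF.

00:58:20:06

Source frame index: (0×3600 + 58×60 + 20) × 60 + 12 = 210012.
Real time: 210012 / (60000/1001) = 17518501/5000 s.
Target frame: (17518501/5000) × (30000/1001) = 105006.
At 30 labels/s: frame 105006 → 00:58:20:06.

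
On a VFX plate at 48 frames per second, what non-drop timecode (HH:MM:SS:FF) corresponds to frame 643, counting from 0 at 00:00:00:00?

00:00:13:19

643 ÷ 48 = 13 full seconds, remainder 19 frames.
13 s = 0 h 0 min 13 s.
Timecode: 00:00:13:19.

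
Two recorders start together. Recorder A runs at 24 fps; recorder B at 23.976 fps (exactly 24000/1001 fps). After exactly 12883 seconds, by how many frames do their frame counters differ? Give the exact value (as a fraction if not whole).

A emits 24 × 12883 = 309192 frames; B emits 24000/1001 × 12883 = 23784000/77.
Difference = 23784/77 frames (≈ 308.8831); B is behind A.

23784/77 frames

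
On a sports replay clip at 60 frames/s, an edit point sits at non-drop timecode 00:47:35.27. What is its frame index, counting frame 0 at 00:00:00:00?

171327

Total seconds to the label: (0 × 3600 + 47 × 60 + 35) = 2855.
Frame index = 2855 × 60 + 27 = 171327.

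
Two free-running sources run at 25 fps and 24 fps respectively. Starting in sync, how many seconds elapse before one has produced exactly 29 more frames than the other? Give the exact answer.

29 seconds

The gap grows by |24 − 25| = 1 frame per second.
Time for a 29-frame gap: 29 ÷ (1) = 29 s.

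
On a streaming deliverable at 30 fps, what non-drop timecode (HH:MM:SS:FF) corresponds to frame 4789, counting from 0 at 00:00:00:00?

4789 ÷ 30 = 159 full seconds, remainder 19 frames.
159 s = 0 h 2 min 39 s.
Timecode: 00:02:39:19.

00:02:39:19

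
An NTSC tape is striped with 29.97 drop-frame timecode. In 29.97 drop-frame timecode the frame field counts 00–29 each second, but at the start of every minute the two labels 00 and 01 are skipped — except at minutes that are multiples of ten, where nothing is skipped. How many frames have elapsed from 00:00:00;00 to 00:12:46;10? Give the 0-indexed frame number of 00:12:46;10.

22968

Complete 10-minute blocks: 1, each 17982 frames → 17982.
Remaining 2 whole minutes in the current block: 1800 + 1 × 1798 = 3598 frames.
Within the current minute: 46 × 30 + 10 − 2 = 1388 (labels ;00/;01 skipped at this minute). Total = 17982 + 3598 + 1388 = 22968.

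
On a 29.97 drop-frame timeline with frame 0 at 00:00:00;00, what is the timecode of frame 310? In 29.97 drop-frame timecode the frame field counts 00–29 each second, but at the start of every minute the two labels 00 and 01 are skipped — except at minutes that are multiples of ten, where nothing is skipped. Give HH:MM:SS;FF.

00:00:10;10

Each 10-minute DF block holds 10 × 60 × 30 − 9 × 2 = 17982 frames. 310 ÷ 17982 → 0 full blocks, remainder 310.
Within the partial block the first minute is 1800 frames and each further minute 1798, so 0 further minute boundaries passed. Total skipped labels = 18 × 0 + 2 × 0 = 0.
Non-drop label index = 310 + 0 = 310; at 30 labels/s that is 00:00:10:10, i.e. DF 00:00:10;10.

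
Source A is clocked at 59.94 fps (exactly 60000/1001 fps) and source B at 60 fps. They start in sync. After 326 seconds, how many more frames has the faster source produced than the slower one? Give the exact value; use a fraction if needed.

19560/1001 frames

A emits 60000/1001 × 326 = 19560000/1001 frames; B emits 60 × 326 = 19560.
Difference = 19560/1001 frames (≈ 19.5405); B is ahead of A.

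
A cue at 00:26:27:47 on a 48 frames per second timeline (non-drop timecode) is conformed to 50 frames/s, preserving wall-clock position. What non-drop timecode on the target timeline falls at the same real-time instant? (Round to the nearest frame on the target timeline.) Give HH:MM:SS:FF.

00:26:27:49

Source frame index: (0×3600 + 26×60 + 27) × 48 + 47 = 76223.
Real time: 76223 / (48) = 76223/48 s.
Target frame: (76223/48) × (50) = 1905575/24 ≈ 79398.958 → 79399.
At 50 labels/s: frame 79399 → 00:26:27:49.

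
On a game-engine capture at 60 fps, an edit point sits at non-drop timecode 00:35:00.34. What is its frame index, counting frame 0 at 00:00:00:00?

126034

Total seconds to the label: (0 × 3600 + 35 × 60 + 0) = 2100.
Frame index = 2100 × 60 + 34 = 126034.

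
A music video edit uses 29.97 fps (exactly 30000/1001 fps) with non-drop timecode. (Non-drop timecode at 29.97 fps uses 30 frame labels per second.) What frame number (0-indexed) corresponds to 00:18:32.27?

Total seconds to the label: (0 × 3600 + 18 × 60 + 32) = 1112.
Frame index = 1112 × 30 + 27 = 33387.

33387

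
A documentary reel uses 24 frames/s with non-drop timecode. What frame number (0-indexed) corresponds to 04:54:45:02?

Total seconds to the label: (4 × 3600 + 54 × 60 + 45) = 17685.
Frame index = 17685 × 24 + 2 = 424442.

424442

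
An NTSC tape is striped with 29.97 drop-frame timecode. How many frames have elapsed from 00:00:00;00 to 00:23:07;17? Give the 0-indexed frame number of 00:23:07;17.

41585

Complete 10-minute blocks: 2, each 17982 frames → 35964.
Remaining 3 whole minutes in the current block: 1800 + 2 × 1798 = 5396 frames.
Within the current minute: 7 × 30 + 17 − 2 = 225 (labels ;00/;01 skipped at this minute). Total = 35964 + 5396 + 225 = 41585.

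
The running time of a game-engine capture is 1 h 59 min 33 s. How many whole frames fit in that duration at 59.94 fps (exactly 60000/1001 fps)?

429950 frames

1 h 59 min 33 s = 7173 s.
Frames = 7173 × 60000/1001 = 430380000/1001 ≈ 429950.0500.
Complete frames: 429950.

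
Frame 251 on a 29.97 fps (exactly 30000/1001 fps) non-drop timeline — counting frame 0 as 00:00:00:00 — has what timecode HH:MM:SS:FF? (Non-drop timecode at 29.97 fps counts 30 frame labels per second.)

00:00:08:11

251 ÷ 30 = 8 full seconds, remainder 11 frames.
8 s = 0 h 0 min 8 s.
Timecode: 00:00:08:11.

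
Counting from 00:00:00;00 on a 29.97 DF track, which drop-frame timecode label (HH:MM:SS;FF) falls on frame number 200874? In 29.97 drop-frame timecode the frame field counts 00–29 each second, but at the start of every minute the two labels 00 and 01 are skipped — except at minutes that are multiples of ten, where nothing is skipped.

Ten DF minutes hold 17982 frames, so frame 200874 lies in block 11 (frames 197802–215783) with 3072 frames into that block.
The block's first minute is 1800 frames and the rest 1798 each; 3072 frames reaches minute 1, so 11 × 18 + 1 × 2 = 200 labels have been skipped so far.
Adding those back, label number 200874 + 200 = 201074 at 30 labels/s is 6702 s + 14 f = 1 h 51 min 42 s frame 14, i.e. 01:51:42;14.

01:51:42;14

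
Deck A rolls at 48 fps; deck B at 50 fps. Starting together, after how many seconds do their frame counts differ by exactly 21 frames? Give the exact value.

10.5 seconds

The gap grows by |50 − 48| = 2 frames per second.
Time for a 21-frame gap: 21 ÷ (2) = 10.5 s.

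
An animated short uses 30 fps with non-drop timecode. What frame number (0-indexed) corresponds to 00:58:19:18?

frame 104988

Total seconds to the label: (0 × 3600 + 58 × 60 + 19) = 3499.
Frame index = 3499 × 30 + 18 = 104988.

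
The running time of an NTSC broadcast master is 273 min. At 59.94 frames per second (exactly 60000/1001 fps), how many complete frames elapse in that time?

981818 frames

273 min = 16380 s.
Frames = 16380 × 60000/1001 = 10800000/11 ≈ 981818.1818.
Complete frames: 981818.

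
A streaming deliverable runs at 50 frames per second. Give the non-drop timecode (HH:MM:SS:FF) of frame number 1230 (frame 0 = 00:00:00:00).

1230 ÷ 50 = 24 full seconds, remainder 30 frames.
24 s = 0 h 0 min 24 s.
Timecode: 00:00:24:30.

00:00:24:30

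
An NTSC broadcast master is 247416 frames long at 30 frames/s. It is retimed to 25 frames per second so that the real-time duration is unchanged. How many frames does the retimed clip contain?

Target frames = source frames × (target rate / source rate) = 247416 × (25)/(30) = 247416 × 5/6 = 206180.

206180 frames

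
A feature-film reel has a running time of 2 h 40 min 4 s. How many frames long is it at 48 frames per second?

2 h 40 min 4 s = 9604 s.
Frames = 9604 × 48 = 460992.

460992 frames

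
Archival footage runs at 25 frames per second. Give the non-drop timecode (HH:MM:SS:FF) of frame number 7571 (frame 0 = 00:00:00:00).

7571 ÷ 25 = 302 full seconds, remainder 21 frames.
302 s = 0 h 5 min 2 s.
Timecode: 00:05:02:21.

00:05:02:21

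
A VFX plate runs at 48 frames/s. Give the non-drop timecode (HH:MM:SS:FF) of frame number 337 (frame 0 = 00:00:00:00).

337 ÷ 48 = 7 full seconds, remainder 1 frame.
7 s = 0 h 0 min 7 s.
Timecode: 00:00:07:01.

00:00:07:01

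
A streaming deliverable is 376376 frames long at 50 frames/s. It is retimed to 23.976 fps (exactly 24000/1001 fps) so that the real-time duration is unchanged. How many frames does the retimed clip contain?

180480 frames

Target frames = source frames × (target rate / source rate) = 376376 × (24000/1001)/(50) = 376376 × 480/1001 = 180480.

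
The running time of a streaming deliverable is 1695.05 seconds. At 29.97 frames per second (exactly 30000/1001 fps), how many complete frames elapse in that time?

Frames = 1695.05 × 30000/1001 = 7264500/143 ≈ 50800.6993.
Complete frames: 50800.

50800 frames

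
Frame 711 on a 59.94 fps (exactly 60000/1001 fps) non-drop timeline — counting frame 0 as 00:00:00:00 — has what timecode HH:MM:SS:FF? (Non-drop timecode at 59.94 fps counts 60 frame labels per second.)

711 ÷ 60 = 11 full seconds, remainder 51 frames.
11 s = 0 h 0 min 11 s.
Timecode: 00:00:11:51.

00:00:11:51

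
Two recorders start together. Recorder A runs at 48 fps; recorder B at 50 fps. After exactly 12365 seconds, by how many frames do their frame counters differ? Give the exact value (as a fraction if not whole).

24730 frames

A emits 48 × 12365 = 593520 frames; B emits 50 × 12365 = 618250.
Difference = 24730 frames; B is ahead of A.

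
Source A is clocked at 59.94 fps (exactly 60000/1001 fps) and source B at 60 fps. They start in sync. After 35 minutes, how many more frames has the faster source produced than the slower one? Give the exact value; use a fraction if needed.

35 min = 2100 s.
A emits 60000/1001 × 2100 = 18000000/143 frames; B emits 60 × 2100 = 126000.
Difference = 18000/143 frames (≈ 125.8741); B is ahead of A.

18000/143 frames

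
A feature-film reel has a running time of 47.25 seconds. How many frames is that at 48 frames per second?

Frames = 47.25 × 48 = 2268.

2268 frames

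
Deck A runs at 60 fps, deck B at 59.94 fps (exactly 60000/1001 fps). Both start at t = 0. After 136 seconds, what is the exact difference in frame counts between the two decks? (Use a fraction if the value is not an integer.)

A emits 60 × 136 = 8160 frames; B emits 60000/1001 × 136 = 8160000/1001.
Difference = 8160/1001 frames (≈ 8.1518); B is behind A.

8160/1001 frames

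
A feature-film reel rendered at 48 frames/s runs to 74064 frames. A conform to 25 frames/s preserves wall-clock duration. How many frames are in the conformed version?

Target frames = source frames × (target rate / source rate) = 74064 × (25)/(48) = 74064 × 25/48 = 38575.

38575 frames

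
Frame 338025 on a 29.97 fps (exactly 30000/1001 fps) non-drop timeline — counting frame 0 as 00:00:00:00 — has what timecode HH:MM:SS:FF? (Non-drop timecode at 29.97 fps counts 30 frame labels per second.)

03:07:47:15

338025 ÷ 30 = 11267 full seconds, remainder 15 frames.
11267 s = 3 h 7 min 47 s.
Timecode: 03:07:47:15.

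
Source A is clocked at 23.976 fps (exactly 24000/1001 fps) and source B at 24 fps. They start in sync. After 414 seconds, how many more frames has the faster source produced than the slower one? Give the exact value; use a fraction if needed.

A emits 24000/1001 × 414 = 9936000/1001 frames; B emits 24 × 414 = 9936.
Difference = 9936/1001 frames (≈ 9.9261); B is ahead of A.

9936/1001 frames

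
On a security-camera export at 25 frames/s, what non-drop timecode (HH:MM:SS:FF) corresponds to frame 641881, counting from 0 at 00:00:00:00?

641881 ÷ 25 = 25675 full seconds, remainder 6 frames.
25675 s = 7 h 7 min 55 s.
Timecode: 07:07:55:06.

07:07:55:06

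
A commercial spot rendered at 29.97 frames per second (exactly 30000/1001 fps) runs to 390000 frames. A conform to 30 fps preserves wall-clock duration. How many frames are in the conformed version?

Target frames = source frames × (target rate / source rate) = 390000 × (30)/(30000/1001) = 390000 × 1001/1000 = 390390.

390390 frames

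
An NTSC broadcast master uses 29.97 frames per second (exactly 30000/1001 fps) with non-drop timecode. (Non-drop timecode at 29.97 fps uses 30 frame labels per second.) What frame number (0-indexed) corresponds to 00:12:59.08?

Total seconds to the label: (0 × 3600 + 12 × 60 + 59) = 779.
Frame index = 779 × 30 + 8 = 23378.

23378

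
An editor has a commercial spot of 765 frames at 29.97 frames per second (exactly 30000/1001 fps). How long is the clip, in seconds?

25.5255 seconds

Running time = 765 / (30000/1001) = 25.5255 s.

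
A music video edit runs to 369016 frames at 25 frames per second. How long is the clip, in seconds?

Running time = 369016 / (25) = 14760.64 s.

14760.64 seconds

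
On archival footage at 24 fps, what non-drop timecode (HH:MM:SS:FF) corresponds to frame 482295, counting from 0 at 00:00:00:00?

482295 ÷ 24 = 20095 full seconds, remainder 15 frames.
20095 s = 5 h 34 min 55 s.
Timecode: 05:34:55:15.

05:34:55:15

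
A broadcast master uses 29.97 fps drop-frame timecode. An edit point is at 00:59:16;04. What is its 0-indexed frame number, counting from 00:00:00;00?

106576

As if non-drop at 30 labels/s: (0 × 3600 + 59 × 60 + 16) × 30 + 4 = 106684.
Minute boundaries passed: 59; those not divisible by 10: 59 − 5 = 54; dropped labels = 2 × 54 = 108.
Actual frame index = 106684 − 108 = 106576.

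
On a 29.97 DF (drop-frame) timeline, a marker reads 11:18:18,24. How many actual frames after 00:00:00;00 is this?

1219742

Complete 10-minute blocks: 67, each 17982 frames → 1204794.
Remaining 8 whole minutes in the current block: 1800 + 7 × 1798 = 14386 frames.
Within the current minute: 18 × 30 + 24 − 2 = 562 (labels ;00/;01 skipped at this minute). Total = 1204794 + 14386 + 562 = 1219742.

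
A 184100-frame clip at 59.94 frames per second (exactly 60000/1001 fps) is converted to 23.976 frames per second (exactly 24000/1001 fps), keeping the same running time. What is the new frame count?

73640 frames

Target frames = source frames × (target rate / source rate) = 184100 × (24000/1001)/(60000/1001) = 184100 × 2/5 = 73640.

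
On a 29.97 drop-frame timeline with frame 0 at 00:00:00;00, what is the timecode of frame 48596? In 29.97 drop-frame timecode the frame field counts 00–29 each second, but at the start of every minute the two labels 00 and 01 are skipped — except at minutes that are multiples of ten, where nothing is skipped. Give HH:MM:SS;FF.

00:27:01;16

Ten DF minutes hold 17982 frames, so frame 48596 lies in block 2 (frames 35964–53945) with 12632 frames into that block.
The block's first minute is 1800 frames and the rest 1798 each; 12632 frames reaches minute 7, so 2 × 18 + 7 × 2 = 50 labels have been skipped so far.
Adding those back, label number 48596 + 50 = 48646 at 30 labels/s is 1621 s + 16 f = 0 h 27 min 1 s frame 16, i.e. 00:27:01;16.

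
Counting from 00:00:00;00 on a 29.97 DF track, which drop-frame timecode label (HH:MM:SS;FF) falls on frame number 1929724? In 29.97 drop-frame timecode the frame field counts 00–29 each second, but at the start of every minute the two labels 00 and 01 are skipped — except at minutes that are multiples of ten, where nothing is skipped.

17:53:08;16

Ten DF minutes hold 17982 frames, so frame 1929724 lies in block 107 (frames 1924074–1942055) with 5650 frames into that block.
The block's first minute is 1800 frames and the rest 1798 each; 5650 frames reaches minute 3, so 107 × 18 + 3 × 2 = 1932 labels have been skipped so far.
Adding those back, label number 1929724 + 1932 = 1931656 at 30 labels/s is 64388 s + 16 f = 17 h 53 min 8 s frame 16, i.e. 17:53:08;16.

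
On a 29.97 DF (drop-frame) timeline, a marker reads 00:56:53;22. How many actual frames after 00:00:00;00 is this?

Complete 10-minute blocks: 5, each 17982 frames → 89910.
Remaining 6 whole minutes in the current block: 1800 + 5 × 1798 = 10790 frames.
Within the current minute: 53 × 30 + 22 − 2 = 1610 (labels ;00/;01 skipped at this minute). Total = 89910 + 10790 + 1610 = 102310.

102310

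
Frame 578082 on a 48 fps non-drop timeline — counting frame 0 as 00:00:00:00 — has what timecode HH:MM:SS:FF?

578082 ÷ 48 = 12043 full seconds, remainder 18 frames.
12043 s = 3 h 20 min 43 s.
Timecode: 03:20:43:18.

03:20:43:18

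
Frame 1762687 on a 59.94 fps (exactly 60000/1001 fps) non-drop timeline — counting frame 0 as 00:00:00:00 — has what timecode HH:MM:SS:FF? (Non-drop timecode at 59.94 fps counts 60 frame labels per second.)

08:09:38:07

1762687 ÷ 60 = 29378 full seconds, remainder 7 frames.
29378 s = 8 h 9 min 38 s.
Timecode: 08:09:38:07.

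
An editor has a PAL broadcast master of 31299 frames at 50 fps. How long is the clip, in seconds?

Running time = 31299 / (50) = 625.98 s.

625.98 seconds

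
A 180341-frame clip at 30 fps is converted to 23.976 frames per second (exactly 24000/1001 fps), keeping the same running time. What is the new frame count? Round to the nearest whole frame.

144129 frames

Frames at target rate = 180341 × (24000/1001) / (30) = 20610400/143 ≈ 144128.671.
Nearest whole frame: 144129.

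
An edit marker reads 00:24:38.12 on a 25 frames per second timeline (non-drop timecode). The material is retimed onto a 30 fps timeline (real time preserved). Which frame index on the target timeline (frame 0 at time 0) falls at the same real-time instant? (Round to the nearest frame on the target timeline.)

frame 44354

Source frame index: (0×3600 + 24×60 + 38) × 25 + 12 = 36962.
Real time: 36962 / (25) = 36962/25 s.
Target frame: (36962/25) × (30) = 221772/5 ≈ 44354.400 → 44354.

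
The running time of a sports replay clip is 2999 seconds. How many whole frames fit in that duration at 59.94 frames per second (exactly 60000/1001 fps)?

179760 frames

Frames = 2999 × 60000/1001 = 179940000/1001 ≈ 179760.2398.
Complete frames: 179760.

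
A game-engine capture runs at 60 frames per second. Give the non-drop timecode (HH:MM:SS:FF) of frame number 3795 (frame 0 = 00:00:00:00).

3795 ÷ 60 = 63 full seconds, remainder 15 frames.
63 s = 0 h 1 min 3 s.
Timecode: 00:01:03:15.

00:01:03:15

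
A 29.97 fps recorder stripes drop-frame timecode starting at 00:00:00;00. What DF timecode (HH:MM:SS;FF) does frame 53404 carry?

Ten DF minutes hold 17982 frames, so frame 53404 lies in block 2 (frames 35964–53945) with 17440 frames into that block.
The block's first minute is 1800 frames and the rest 1798 each; 17440 frames reaches minute 9, so 2 × 18 + 9 × 2 = 54 labels have been skipped so far.
Adding those back, label number 53404 + 54 = 53458 at 30 labels/s is 1781 s + 28 f = 0 h 29 min 41 s frame 28, i.e. 00:29:41;28.

00:29:41;28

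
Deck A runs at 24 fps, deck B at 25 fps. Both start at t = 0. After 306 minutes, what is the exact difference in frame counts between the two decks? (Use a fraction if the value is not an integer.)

306 min = 18360 s.
A emits 24 × 18360 = 440640 frames; B emits 25 × 18360 = 459000.
Difference = 18360 frames; B is ahead of A.

18360 frames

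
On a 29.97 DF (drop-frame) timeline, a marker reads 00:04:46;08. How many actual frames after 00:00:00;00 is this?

8580

As if non-drop at 30 labels/s: (0 × 3600 + 4 × 60 + 46) × 30 + 8 = 8588.
Minute boundaries passed: 4; those not divisible by 10: 4 − 0 = 4; dropped labels = 2 × 4 = 8.
Actual frame index = 8588 − 8 = 8580.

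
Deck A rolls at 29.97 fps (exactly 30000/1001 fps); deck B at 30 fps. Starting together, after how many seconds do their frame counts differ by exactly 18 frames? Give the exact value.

The gap grows by |30 − 30000/1001| = 30/1001 frames per second.
Time for a 18-frame gap: 18 ÷ (30/1001) = 600.6 s.

600.6 seconds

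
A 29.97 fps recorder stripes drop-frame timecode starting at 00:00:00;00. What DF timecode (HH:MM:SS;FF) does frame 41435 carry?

Ten DF minutes hold 17982 frames, so frame 41435 lies in block 2 (frames 35964–53945) with 5471 frames into that block.
The block's first minute is 1800 frames and the rest 1798 each; 5471 frames reaches minute 3, so 2 × 18 + 3 × 2 = 42 labels have been skipped so far.
Adding those back, label number 41435 + 42 = 41477 at 30 labels/s is 1382 s + 17 f = 0 h 23 min 2 s frame 17, i.e. 00:23:02;17.

00:23:02;17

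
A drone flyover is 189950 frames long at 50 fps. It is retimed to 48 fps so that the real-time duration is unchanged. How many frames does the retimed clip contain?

Target frames = source frames × (target rate / source rate) = 189950 × (48)/(50) = 189950 × 24/25 = 182352.

182352 frames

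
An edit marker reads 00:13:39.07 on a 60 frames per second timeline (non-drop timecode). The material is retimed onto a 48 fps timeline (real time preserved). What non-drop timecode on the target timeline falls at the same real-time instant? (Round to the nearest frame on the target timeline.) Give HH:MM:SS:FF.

Source frame index: (0×3600 + 13×60 + 39) × 60 + 7 = 49147.
Real time: 49147 / (60) = 49147/60 s.
Target frame: (49147/60) × (48) = 196588/5 ≈ 39317.600 → 39318.
At 48 labels/s: frame 39318 → 00:13:39:06.

00:13:39:06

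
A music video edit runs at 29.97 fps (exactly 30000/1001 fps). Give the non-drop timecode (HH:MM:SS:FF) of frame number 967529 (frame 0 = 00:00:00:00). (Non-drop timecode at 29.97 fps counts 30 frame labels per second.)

967529 ÷ 30 = 32250 full seconds, remainder 29 frames.
32250 s = 8 h 57 min 30 s.
Timecode: 08:57:30:29.

08:57:30:29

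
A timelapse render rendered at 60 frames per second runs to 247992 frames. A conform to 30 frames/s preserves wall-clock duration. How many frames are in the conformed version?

Target frames = source frames × (target rate / source rate) = 247992 × (30)/(60) = 247992 × 1/2 = 123996.

123996 frames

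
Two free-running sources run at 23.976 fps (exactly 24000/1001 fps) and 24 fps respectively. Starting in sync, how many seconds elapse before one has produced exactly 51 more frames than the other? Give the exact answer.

2127.125 seconds

The gap grows by |24 − 24000/1001| = 24/1001 frames per second.
Time for a 51-frame gap: 51 ÷ (24/1001) = 2127.125 s.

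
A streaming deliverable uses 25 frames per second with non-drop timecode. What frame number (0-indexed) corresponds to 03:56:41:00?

Total seconds to the label: (3 × 3600 + 56 × 60 + 41) = 14201.
Frame index = 14201 × 25 + 0 = 355025.

frame 355025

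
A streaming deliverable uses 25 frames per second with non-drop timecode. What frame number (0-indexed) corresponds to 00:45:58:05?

Total seconds to the label: (0 × 3600 + 45 × 60 + 58) = 2758.
Frame index = 2758 × 25 + 5 = 68955.

68955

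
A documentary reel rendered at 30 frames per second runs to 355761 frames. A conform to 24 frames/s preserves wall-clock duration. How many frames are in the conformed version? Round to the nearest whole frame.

Frames at target rate = 355761 × (24) / (30) = 1423044/5 ≈ 284608.800.
Nearest whole frame: 284609.

284609 frames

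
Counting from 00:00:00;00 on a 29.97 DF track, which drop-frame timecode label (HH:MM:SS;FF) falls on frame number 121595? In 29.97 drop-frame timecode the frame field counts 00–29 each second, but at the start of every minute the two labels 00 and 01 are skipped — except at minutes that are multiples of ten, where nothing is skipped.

Ten DF minutes hold 17982 frames, so frame 121595 lies in block 6 (frames 107892–125873) with 13703 frames into that block.
The block's first minute is 1800 frames and the rest 1798 each; 13703 frames reaches minute 7, so 6 × 18 + 7 × 2 = 122 labels have been skipped so far.
Adding those back, label number 121595 + 122 = 121717 at 30 labels/s is 4057 s + 7 f = 1 h 7 min 37 s frame 7, i.e. 01:07:37;07.

01:07:37;07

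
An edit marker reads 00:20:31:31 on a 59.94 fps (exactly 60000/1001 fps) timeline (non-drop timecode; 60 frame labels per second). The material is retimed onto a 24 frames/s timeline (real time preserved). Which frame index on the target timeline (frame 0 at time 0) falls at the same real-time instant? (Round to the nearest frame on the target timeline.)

frame 29586

Source frame index: (0×3600 + 20×60 + 31) × 60 + 31 = 73891.
Real time: 73891 / (60000/1001) = 73964891/60000 s.
Target frame: (73964891/60000) × (24) = 73964891/2500 ≈ 29585.956 → 29586.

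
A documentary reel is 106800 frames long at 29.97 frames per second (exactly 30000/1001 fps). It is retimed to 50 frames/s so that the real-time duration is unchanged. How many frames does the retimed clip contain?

178178 frames

Target frames = source frames × (target rate / source rate) = 106800 × (50)/(30000/1001) = 106800 × 1001/600 = 178178.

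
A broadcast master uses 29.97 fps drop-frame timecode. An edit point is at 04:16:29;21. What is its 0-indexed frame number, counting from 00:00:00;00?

461229

Complete 10-minute blocks: 25, each 17982 frames → 449550.
Remaining 6 whole minutes in the current block: 1800 + 5 × 1798 = 10790 frames.
Within the current minute: 29 × 30 + 21 − 2 = 889 (labels ;00/;01 skipped at this minute). Total = 449550 + 10790 + 889 = 461229.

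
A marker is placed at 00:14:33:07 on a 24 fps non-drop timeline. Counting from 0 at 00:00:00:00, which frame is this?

frame 20959

Total seconds to the label: (0 × 3600 + 14 × 60 + 33) = 873.
Frame index = 873 × 24 + 7 = 20959.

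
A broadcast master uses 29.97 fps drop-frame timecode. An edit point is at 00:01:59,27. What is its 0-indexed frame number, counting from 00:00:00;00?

As if non-drop at 30 labels/s: (0 × 3600 + 1 × 60 + 59) × 30 + 27 = 3597.
Minute boundaries passed: 1; those not divisible by 10: 1 − 0 = 1; dropped labels = 2 × 1 = 2.
Actual frame index = 3597 − 2 = 3595.

3595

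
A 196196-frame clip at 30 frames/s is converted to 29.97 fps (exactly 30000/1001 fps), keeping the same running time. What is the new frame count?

196000 frames

Target frames = source frames × (target rate / source rate) = 196196 × (30000/1001)/(30) = 196196 × 1000/1001 = 196000.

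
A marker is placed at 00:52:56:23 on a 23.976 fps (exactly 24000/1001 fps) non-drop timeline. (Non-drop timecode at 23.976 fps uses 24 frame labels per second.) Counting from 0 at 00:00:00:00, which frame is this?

frame 76247

Total seconds to the label: (0 × 3600 + 52 × 60 + 56) = 3176.
Frame index = 3176 × 24 + 23 = 76247.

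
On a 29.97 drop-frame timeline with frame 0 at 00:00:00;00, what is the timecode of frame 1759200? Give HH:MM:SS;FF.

16:18:18;22

Each 10-minute DF block holds 10 × 60 × 30 − 9 × 2 = 17982 frames. 1759200 ÷ 17982 → 97 full blocks, remainder 14946.
Within the partial block the first minute is 1800 frames and each further minute 1798, so 8 further minute boundaries passed. Total skipped labels = 18 × 97 + 2 × 8 = 1762.
Non-drop label index = 1759200 + 1762 = 1760962; at 30 labels/s that is 16:18:18:22, i.e. DF 16:18:18;22.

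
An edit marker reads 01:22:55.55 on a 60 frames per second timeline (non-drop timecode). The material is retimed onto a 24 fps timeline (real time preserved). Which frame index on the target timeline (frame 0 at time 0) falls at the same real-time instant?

Source frame index: (1×3600 + 22×60 + 55) × 60 + 55 = 298555.
Real time: 298555 / (60) = 59711/12 s.
Target frame: (59711/12) × (24) = 119422.

frame 119422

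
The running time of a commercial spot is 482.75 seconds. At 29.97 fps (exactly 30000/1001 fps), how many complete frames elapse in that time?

14468 frames

Frames = 482.75 × 30000/1001 = 14482500/1001 ≈ 14468.0320.
Complete frames: 14468.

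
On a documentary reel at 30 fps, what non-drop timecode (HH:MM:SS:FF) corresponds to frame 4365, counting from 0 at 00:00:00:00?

00:02:25:15

4365 ÷ 30 = 145 full seconds, remainder 15 frames.
145 s = 0 h 2 min 25 s.
Timecode: 00:02:25:15.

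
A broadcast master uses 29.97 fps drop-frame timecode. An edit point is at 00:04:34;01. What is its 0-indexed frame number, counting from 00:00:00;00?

Complete 10-minute blocks: 0, each 17982 frames → 0.
Remaining 4 whole minutes in the current block: 1800 + 3 × 1798 = 7194 frames.
Within the current minute: 34 × 30 + 1 − 2 = 1019 (labels ;00/;01 skipped at this minute). Total = 0 + 7194 + 1019 = 8213.

8213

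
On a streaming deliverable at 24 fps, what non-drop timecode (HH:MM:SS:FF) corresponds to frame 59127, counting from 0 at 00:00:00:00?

00:41:03:15

59127 ÷ 24 = 2463 full seconds, remainder 15 frames.
2463 s = 0 h 41 min 3 s.
Timecode: 00:41:03:15.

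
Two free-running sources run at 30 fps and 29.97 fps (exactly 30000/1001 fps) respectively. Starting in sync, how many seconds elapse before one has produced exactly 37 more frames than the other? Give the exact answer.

37037/30 seconds

The gap grows by |30000/1001 − 30| = 30/1001 frames per second.
Time for a 37-frame gap: 37 ÷ (30/1001) = 37037/30 s.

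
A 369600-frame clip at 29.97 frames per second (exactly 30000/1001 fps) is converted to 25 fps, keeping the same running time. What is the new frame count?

308308 frames

Target frames = source frames × (target rate / source rate) = 369600 × (25)/(30000/1001) = 369600 × 1001/1200 = 308308.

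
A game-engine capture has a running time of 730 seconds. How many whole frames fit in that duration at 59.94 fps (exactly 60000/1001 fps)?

Frames = 730 × 60000/1001 = 43800000/1001 ≈ 43756.2438.
Complete frames: 43756.

43756 frames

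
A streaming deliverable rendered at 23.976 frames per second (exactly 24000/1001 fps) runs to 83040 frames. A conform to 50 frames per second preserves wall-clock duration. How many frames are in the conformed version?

173173 frames

Target frames = source frames × (target rate / source rate) = 83040 × (50)/(24000/1001) = 83040 × 1001/480 = 173173.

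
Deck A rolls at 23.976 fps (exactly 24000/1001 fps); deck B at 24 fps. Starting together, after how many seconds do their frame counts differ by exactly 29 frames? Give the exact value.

29029/24 seconds

The gap grows by |24 − 24000/1001| = 24/1001 frames per second.
Time for a 29-frame gap: 29 ÷ (24/1001) = 29029/24 s.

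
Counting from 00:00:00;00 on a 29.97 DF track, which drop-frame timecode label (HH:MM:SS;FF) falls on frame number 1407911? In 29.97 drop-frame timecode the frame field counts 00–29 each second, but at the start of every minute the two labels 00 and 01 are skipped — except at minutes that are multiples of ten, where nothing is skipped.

13:02:57;09

Each 10-minute DF block holds 10 × 60 × 30 − 9 × 2 = 17982 frames. 1407911 ÷ 17982 → 78 full blocks, remainder 5315.
Within the partial block the first minute is 1800 frames and each further minute 1798, so 2 further minute boundaries passed. Total skipped labels = 18 × 78 + 2 × 2 = 1408.
Non-drop label index = 1407911 + 1408 = 1409319; at 30 labels/s that is 13:02:57:09, i.e. DF 13:02:57;09.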